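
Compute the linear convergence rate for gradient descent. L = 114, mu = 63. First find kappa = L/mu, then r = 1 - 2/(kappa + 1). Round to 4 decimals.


Step 1: Compute the condition number.
kappa = L/mu = 114/63 = 1.8095
Step 2: Compute the convergence rate.
r = 1 - 2/(kappa + 1) = 1 - 2*mu/(L + mu) = (L - mu)/(L + mu) = 51/177 = 0.2881


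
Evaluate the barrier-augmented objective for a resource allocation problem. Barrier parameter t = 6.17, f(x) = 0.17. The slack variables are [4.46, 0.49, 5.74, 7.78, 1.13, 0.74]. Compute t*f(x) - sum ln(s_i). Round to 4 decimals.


Step 1: Compute log-barrier.
ln values: [1.4951, -0.7133, 1.7475, 2.0516, 0.1222, -0.3011]
phi = -(1.4951 - 0.7133 + 1.7475 + 2.0516 + 0.1222 - 0.3011) = -4.4019
Step 2: Compute augmented objective.
t*f(x) = 6.17*0.17 = 1.0489
Total = 1.0489 - 4.4019 = -3.353


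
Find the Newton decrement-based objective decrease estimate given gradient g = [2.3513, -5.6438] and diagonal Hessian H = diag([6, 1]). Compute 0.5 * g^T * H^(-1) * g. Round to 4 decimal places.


Step 1: H is diagonal, so H^(-1) * g = [0.3919, -5.6438].
Step 2: g^T H^(-1) g = sum_i g_i^2 / H_ii
  = (2.3513)^2/6 + (-5.6438)^2/1
  = 0.9214 + 31.8525 = 32.7739
Step 3: Objective decrease = 0.5 * g^T H^(-1) g = 16.387


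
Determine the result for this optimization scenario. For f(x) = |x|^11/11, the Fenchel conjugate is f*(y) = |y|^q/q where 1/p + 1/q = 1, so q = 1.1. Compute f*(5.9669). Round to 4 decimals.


The conjugate exponent q satisfies 1/p + 1/q = 1.
p = 11, so q = 11/(11 - 1) = 1.1
|y|^q = 5.9669^1.1 = 7.1338
f*(5.9669) = 7.1338 / 1.1 = 6.4853


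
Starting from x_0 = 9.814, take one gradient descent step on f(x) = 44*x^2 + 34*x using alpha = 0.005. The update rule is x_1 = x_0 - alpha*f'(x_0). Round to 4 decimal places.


We compute the gradient at x_0 and apply the update.
f'(x) = 88*x + 34
f'(9.814) = 88*9.814 + 34 = 897.632
x_1 = 9.814 - 0.005*897.632 = 5.3258


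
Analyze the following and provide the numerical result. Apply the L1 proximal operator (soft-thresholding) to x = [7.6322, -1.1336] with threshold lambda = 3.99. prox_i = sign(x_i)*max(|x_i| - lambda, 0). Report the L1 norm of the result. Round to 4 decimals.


Soft-thresholding with lambda = 3.99:
prox(7.6322) = sign(7.6322)*max(|7.6322| - 3.99, 0) = 3.6422
prox(-1.1336) = sign(-1.1336)*max(|-1.1336| - 3.99, 0) = 0.0
prox(x) = [3.6422, 0.0]
||prox(x)||_1 = 3.6422 + 0.0 = 3.6422


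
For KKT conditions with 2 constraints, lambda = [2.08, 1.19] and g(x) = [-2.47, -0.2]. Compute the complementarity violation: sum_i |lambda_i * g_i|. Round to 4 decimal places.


KKT complementary slackness check:
lambda_1 * g_1 = 2.08 * -2.47 = -5.1376
lambda_2 * g_2 = 1.19 * -0.2 = -0.238
Total violation = 5.1376 + 0.238 = 5.3756


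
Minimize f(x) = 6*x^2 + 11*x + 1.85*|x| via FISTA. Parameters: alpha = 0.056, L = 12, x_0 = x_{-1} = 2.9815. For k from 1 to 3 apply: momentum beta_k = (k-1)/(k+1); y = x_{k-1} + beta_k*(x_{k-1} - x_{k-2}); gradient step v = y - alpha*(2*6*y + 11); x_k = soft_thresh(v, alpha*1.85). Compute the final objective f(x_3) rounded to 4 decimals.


FISTA on f(x) = 6*x^2 + 11*x + 1.85*|x|
L = 12, alpha = 0.056
Iteration 1: beta = 0.0, y = 2.9815 + 0.0*(2.9815 - 2.9815) = 2.9815
  grad(y) = 46.778, v = y - alpha*grad = 0.3619
  prox(v) = soft_thresh(0.3619, 0.1036) = 0.2583
Iteration 2: beta = 0.3333, y = 0.2583 + 0.3333*(0.2583 - 2.9815) = -0.6494
  grad(y) = 3.2073, v = y - alpha*grad = -0.829
  prox(v) = soft_thresh(-0.829, 0.1036) = -0.7254
Iteration 3: beta = 0.5, y = -0.7254 + 0.5*(-0.7254 - 0.2583) = -1.2173
  grad(y) = -3.6072, v = y - alpha*grad = -1.0153
  prox(v) = soft_thresh(-1.0153, 0.1036) = -0.9117
f(x_3) = 6*(-0.9117)^2 + 11*(-0.9117) + 1.85*|-0.9117| = -3.3549


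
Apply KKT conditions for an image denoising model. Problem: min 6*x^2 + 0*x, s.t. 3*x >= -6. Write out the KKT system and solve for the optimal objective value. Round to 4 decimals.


Step 1: Try lambda = 0 (constraint inactive).
Stationarity: 2*6*x + 0 = 0
x* = 0/(2*6) = 0.0
Check constraint: 3*0.0 = 0.0 >= -6 -- satisfied.
Step 2: Compute optimal value.
f(x*) = 6*0.0^2 + 0*0.0 = 0.0


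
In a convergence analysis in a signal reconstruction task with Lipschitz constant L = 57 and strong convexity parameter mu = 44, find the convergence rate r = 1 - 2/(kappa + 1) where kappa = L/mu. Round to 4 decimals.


Step 1: Compute the condition number.
kappa = L/mu = 57/44 = 1.2955
Step 2: Compute the convergence rate.
r = 1 - 2/(kappa + 1) = 1 - 2*mu/(L + mu) = (L - mu)/(L + mu) = 13/101 = 0.1287


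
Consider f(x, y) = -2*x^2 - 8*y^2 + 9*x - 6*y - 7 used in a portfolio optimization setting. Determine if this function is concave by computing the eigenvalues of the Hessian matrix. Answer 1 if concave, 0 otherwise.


The Hessian of f(x,y) = -2*x^2 - 8*y^2 + 9*x - 6*y - 7 is:
H = [[-4, 0], [0, -16]]
Trace = -4 - 16 = -20
Determinant = -4*-16 - (0)^2 = 64
Discriminant = (-20)^2 - 4*64 = 144.0
Eigenvalues: lambda_1 = -16.0, lambda_2 = -4.0
The function is concave.

1


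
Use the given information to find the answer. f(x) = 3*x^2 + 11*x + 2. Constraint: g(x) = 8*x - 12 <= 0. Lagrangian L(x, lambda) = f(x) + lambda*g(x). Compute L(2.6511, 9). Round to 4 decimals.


Step 1: Evaluate f(x).
f(2.6511) = 3*2.6511^2 + 11*2.6511 + 2 = 52.2471
Step 2: Evaluate g(x).
g(2.6511) = 8*2.6511 - 12 = 9.2088
Step 3: Compute Lagrangian.
L = 52.2471 + 9*9.2088 = 135.1263


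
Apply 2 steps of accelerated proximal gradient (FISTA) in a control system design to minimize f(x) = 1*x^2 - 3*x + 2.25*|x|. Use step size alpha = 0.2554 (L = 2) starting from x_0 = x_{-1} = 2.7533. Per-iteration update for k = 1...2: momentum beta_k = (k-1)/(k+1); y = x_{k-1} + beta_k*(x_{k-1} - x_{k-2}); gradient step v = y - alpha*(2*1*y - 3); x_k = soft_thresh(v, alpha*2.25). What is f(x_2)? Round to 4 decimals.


FISTA on f(x) = 1*x^2 - 3*x + 2.25*|x|
L = 2, alpha = 0.2554
Iteration 1: beta = 0.0, y = 2.7533 + 0.0*(2.7533 - 2.7533) = 2.7533
  grad(y) = 2.5066, v = y - alpha*grad = 2.1131
  prox(v) = soft_thresh(2.1131, 0.5747) = 1.5385
Iteration 2: beta = 0.3333, y = 1.5385 + 0.3333*(1.5385 - 2.7533) = 1.1335
  grad(y) = -0.733, v = y - alpha*grad = 1.3207
  prox(v) = soft_thresh(1.3207, 0.5747) = 0.7461
f(x_2) = 1*0.7461^2 - 3*0.7461 + 2.25*|0.7461| = -0.0029


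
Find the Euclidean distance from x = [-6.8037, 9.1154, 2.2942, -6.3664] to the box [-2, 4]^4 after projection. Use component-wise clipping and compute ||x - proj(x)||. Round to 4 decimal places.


Project each component onto [-2, 4].
clip(-6.8037) = -2.0, clip(9.1154) = 4.0, clip(2.2942) = 2.2942, clip(-6.3664) = -2.0
Projection = [-2.0, 4.0, 2.2942, -2.0]
Squared diffs: [23.0755, 26.1673, 0.0, 19.0654]
Distance = sqrt(68.3082) = 8.2649


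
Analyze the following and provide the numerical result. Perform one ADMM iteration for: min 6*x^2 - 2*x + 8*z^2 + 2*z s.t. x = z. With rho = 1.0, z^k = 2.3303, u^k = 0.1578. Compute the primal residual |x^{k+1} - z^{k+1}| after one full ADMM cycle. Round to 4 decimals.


ADMM iteration with rho = 1.0, z^k = 2.3303, u^k = 0.1578
Step 1: x-update.
Minimize 6*x^2 - 2*x + (1.0/2)*(x - 2.3303 + 0.1578)^2
FOC: (2*6 + 1.0)*x = 2 + 1.0*(2.3303 - 0.1578)
x^{k+1} = 0.321
Step 2: z-update.
Minimize 8*z^2 + 2*z + (1.0/2)*(0.321 - z + 0.1578)^2
FOC: (2*8 + 1.0)*z = -2 + 1.0*(0.321 + 0.1578)
z^{k+1} = -0.0895
Step 3: u-update.
u^{k+1} = 0.1578 + 0.321 + 0.0895 = 0.5682
Step 4: Primal residual = |0.321 + 0.0895| = 0.4104


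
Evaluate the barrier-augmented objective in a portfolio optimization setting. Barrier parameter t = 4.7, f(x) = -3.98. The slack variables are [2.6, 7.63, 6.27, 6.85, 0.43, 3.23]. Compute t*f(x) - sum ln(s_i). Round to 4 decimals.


Step 1: Compute log-barrier.
ln values: [0.9555, 2.0321, 1.8358, 1.9242, -0.844, 1.1725]
phi = -(0.9555 + 2.0321 + 1.8358 + 1.9242 - 0.844 + 1.1725) = -7.0761
Step 2: Compute augmented objective.
t*f(x) = 4.7*-3.98 = -18.706
Total = -18.706 - 7.0761 = -25.7821


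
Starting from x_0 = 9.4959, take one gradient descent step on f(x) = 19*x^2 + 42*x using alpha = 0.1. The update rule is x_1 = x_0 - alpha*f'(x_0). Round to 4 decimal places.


We compute the gradient at x_0 and apply the update.
f'(x) = 38*x + 42
f'(9.4959) = 38*9.4959 + 42 = 402.8442
x_1 = 9.4959 - 0.1*402.8442 = -30.7885


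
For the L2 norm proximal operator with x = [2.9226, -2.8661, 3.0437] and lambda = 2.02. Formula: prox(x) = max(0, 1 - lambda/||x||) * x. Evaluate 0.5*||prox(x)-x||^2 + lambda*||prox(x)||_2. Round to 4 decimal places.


Step 1: Compute ||x||.
||x|| = 5.101
Step 2: Compute scaling factor.
scale = max(0, 1 - 2.02/5.101) = 0.604
Step 3: prox(x) = [1.7652, -1.7311, 1.8384]
||prox(x)|| = 3.081
Step 4: Proximal objective.
0.5*||prox-x||^2 = 2.0402
lambda*||prox|| = 6.2236
Total = 8.2638


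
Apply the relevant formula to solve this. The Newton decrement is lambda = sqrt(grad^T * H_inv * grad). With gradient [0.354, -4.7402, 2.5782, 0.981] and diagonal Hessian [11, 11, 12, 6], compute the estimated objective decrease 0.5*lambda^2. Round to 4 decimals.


Step 1: H is diagonal, so H^(-1) * g = [0.0322, -0.4309, 0.2149, 0.1635].
Step 2: g^T H^(-1) g = sum_i g_i^2 / H_ii
  = (0.354)^2/11 + (-4.7402)^2/11 + (2.5782)^2/12 + (0.981)^2/6
  = 0.0114 + 2.0427 + 0.5539 + 0.1604 = 2.7684
Step 3: Objective decrease = 0.5 * g^T H^(-1) g = 1.3842


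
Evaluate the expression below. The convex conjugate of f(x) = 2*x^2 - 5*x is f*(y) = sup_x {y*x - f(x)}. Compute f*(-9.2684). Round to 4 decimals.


f*(y) = sup_x {y*x - a*x^2 - b*x} = sup_x {(y-b)*x - a*x^2}
FOC: (y - b) - 2a*x = 0 => x* = (y - b)/(2a)
x* = (-9.2684 + 5)/(2*2) = -1.0671
f*(-9.2684) = (y-b)^2/(4a) = (-9.2684 + 5)^2/(4*2)
= 18.2192/8 = 2.2774


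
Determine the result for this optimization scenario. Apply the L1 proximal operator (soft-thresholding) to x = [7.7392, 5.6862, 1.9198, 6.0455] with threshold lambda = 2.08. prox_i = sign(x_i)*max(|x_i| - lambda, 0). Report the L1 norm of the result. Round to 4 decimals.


Soft-thresholding with lambda = 2.08:
prox(7.7392) = sign(7.7392)*max(|7.7392| - 2.08, 0) = 5.6592
prox(5.6862) = sign(5.6862)*max(|5.6862| - 2.08, 0) = 3.6062
prox(1.9198) = sign(1.9198)*max(|1.9198| - 2.08, 0) = 0.0
prox(6.0455) = sign(6.0455)*max(|6.0455| - 2.08, 0) = 3.9655
prox(x) = [5.6592, 3.6062, 0.0, 3.9655]
||prox(x)||_1 = 5.6592 + 3.6062 + 0.0 + 3.9655 = 13.2309


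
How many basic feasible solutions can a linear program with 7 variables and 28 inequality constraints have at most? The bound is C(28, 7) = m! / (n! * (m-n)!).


Each vertex corresponds to some choice of n active constraints out of m, so the number of vertices is at most C(m, n) = m! / (n!(m-n)!).
m = 28, n = 7
Numerator: 28 * 27 * 26 * 25 * 24 * 23 * 22
Denominator: 7! = 5040
C(28, 7) = 1184040


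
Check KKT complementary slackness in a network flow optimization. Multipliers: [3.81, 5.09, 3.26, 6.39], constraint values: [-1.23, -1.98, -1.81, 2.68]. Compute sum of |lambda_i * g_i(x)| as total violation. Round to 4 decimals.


KKT complementary slackness check:
lambda_1 * g_1 = 3.81 * -1.23 = -4.6863
lambda_2 * g_2 = 5.09 * -1.98 = -10.0782
lambda_3 * g_3 = 3.26 * -1.81 = -5.9006
lambda_4 * g_4 = 6.39 * 2.68 = 17.1252
Total violation = 4.6863 + 10.0782 + 5.9006 + 17.1252 = 37.7903


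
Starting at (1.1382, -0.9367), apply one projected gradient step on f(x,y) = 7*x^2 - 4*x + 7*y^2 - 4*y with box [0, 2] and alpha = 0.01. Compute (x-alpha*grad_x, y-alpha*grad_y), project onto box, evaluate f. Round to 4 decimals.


Step 1: Compute gradient at (1.1382, -0.9367).
grad_x = 2*7*1.1382 - 4 = 11.9348
grad_y = 2*7*-0.9367 - 4 = -17.1138
Step 2: Gradient step.
x_raw = 1.1382 - 0.01*11.9348 = 1.0189
y_raw = -0.9367 - 0.01*-17.1138 = -0.7656
Step 3: Project onto [0, 2].
x_proj = clip(1.0189) = 1.0189
y_proj = clip(-0.7656) = 0.0
Step 4: Evaluate f.
f(1.0189, 0.0) = 3.191


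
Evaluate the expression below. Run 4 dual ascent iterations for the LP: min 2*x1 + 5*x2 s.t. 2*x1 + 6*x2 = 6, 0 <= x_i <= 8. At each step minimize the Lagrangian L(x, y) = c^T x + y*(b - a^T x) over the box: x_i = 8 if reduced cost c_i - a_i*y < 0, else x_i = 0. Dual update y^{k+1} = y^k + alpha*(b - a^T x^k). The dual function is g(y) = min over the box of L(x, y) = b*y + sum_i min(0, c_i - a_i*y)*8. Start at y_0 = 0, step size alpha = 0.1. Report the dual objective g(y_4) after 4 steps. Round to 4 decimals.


Dual ascent for LP: min 2*x1 + 5*x2, 2*x1 + 6*x2 = 6, 0 <= x_i <= 8
Step 1: y^k = 0.0, reduced costs: (2.0, 5.0)
  x^k = (0.0, 0.0), subgradient = b - a^T x = 6.0
  y^{k+1} = 0.0 + 0.1*6.0 = 0.6
Step 2: y^k = 0.6, reduced costs: (0.8, 1.4)
  x^k = (0.0, 0.0), subgradient = b - a^T x = 6.0
  y^{k+1} = 0.6 + 0.1*6.0 = 1.2
Step 3: y^k = 1.2, reduced costs: (-0.4, -2.2)
  x^k = (8.0, 8.0), subgradient = b - a^T x = -58.0
  y^{k+1} = 1.2 + 0.1*-58.0 = -4.6
Step 4: y^k = -4.6, reduced costs: (11.2, 32.6)
  x^k = (0.0, 0.0), subgradient = b - a^T x = 6.0
  y^{k+1} = -4.6 + 0.1*6.0 = -4.0
Dual objective at y_4 = -4.0: reduced costs (10.0, 29.0), box minimizer x = (0.0, 0.0)
g(y_4) = b*y + (c1 - a1*y)*x1 + (c2 - a2*y)*x2 = 6*(-4.0) + 10.0*0.0 + 29.0*0.0 = -24.0 + 0.0 + 0.0 = -24.0


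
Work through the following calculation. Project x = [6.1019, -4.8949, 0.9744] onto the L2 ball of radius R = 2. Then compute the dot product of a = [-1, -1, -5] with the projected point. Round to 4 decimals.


Step 1: Compute ||x|| (intermediates to 6 decimals).
||x|| = sqrt(6.1019^2 + (-4.8949)^2 + 0.9744^2) = 7.883063
Step 2: Project.
Since ||x|| > R, scale = R/||x|| = 2/7.883063 = 0.253708, proj(x) = scale * x
proj(x) = [1.548101, -1.241875, 0.247213]
Step 3: Dot product.
a^T * proj(x) = -1*1.548101 - 1*(-1.241875) - 5*0.247213 = -1.5423


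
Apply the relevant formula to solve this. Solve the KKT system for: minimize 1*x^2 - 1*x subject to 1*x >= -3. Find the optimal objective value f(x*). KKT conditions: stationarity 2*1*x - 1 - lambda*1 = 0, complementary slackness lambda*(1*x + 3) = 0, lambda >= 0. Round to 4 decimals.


Step 1: Try lambda = 0 (constraint inactive).
Stationarity: 2*1*x - 1 = 0
x* = 1/(2*1) = 0.5
Check constraint: 1*0.5 = 0.5 >= -3 -- satisfied.
Step 2: Compute optimal value.
f(x*) = 1*0.5^2 - 1*0.5 = -0.25


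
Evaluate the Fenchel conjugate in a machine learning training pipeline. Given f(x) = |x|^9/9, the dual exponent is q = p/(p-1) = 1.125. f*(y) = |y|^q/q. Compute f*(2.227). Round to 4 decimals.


The conjugate exponent q satisfies 1/p + 1/q = 1.
p = 9, so q = 9/(9 - 1) = 1.125
|y|^q = 2.227^1.125 = 2.4614
f*(2.227) = 2.4614 / 1.125 = 2.1879


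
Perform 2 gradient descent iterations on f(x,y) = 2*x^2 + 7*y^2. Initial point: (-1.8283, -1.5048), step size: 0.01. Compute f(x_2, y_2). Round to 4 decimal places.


Gradient descent on f(x,y) = 2*x^2 + 7*y^2.
Starting point: (-1.8283, -1.5048), alpha = 0.01
Step 1: grad_x = 2*2*-1.8283 = -7.3132, grad_y = 2*7*-1.5048 = -21.0672
  x_1 = -1.8283 - 0.01*-7.3132 = -1.7552
  y_1 = -1.5048 - 0.01*-21.0672 = -1.2941
Step 2: grad_x = 2*2*-1.7552 = -7.0207, grad_y = 2*7*-1.2941 = -18.1178
  x_2 = -1.7552 - 0.01*-7.0207 = -1.685
  y_2 = -1.2941 - 0.01*-18.1178 = -1.113
f(-1.685, -1.113) = 2*(-1.685)^2 + 7*(-1.113)^2 = 14.3488


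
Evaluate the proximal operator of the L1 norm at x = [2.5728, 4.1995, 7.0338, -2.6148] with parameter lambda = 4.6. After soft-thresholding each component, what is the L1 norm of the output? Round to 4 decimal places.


Soft-thresholding with lambda = 4.6:
prox(2.5728) = sign(2.5728)*max(|2.5728| - 4.6, 0) = 0.0
prox(4.1995) = sign(4.1995)*max(|4.1995| - 4.6, 0) = 0.0
prox(7.0338) = sign(7.0338)*max(|7.0338| - 4.6, 0) = 2.4338
prox(-2.6148) = sign(-2.6148)*max(|-2.6148| - 4.6, 0) = 0.0
prox(x) = [0.0, 0.0, 2.4338, 0.0]
||prox(x)||_1 = 0.0 + 0.0 + 2.4338 + 0.0 = 2.4338


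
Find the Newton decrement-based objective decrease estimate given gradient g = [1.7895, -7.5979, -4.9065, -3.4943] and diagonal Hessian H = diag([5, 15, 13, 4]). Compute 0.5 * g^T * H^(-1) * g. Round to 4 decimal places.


Step 1: H is diagonal, so H^(-1) * g = [0.3579, -0.5065, -0.3774, -0.8736].
Step 2: g^T H^(-1) g = sum_i g_i^2 / H_ii
  = (1.7895)^2/5 + (-7.5979)^2/15 + (-4.9065)^2/13 + (-3.4943)^2/4
  = 0.6405 + 3.8485 + 1.8518 + 3.0525 = 9.3934
Step 3: Objective decrease = 0.5 * g^T H^(-1) g = 4.6967


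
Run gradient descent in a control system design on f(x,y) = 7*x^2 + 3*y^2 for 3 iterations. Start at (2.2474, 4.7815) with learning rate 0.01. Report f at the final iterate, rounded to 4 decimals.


Gradient descent on f(x,y) = 7*x^2 + 3*y^2.
Starting point: (2.2474, 4.7815), alpha = 0.01
Step 1: grad_x = 2*7*2.2474 = 31.4636, grad_y = 2*3*4.7815 = 28.689
  x_1 = 2.2474 - 0.01*31.4636 = 1.9328
  y_1 = 4.7815 - 0.01*28.689 = 4.4946
Step 2: grad_x = 2*7*1.9328 = 27.0587, grad_y = 2*3*4.4946 = 26.9677
  x_2 = 1.9328 - 0.01*27.0587 = 1.6622
  y_2 = 4.4946 - 0.01*26.9677 = 4.2249
Step 3: grad_x = 2*7*1.6622 = 23.2705, grad_y = 2*3*4.2249 = 25.3496
  x_3 = 1.6622 - 0.01*23.2705 = 1.4295
  y_3 = 4.2249 - 0.01*25.3496 = 3.9714
f(1.4295, 3.9714) = 7*1.4295^2 + 3*3.9714^2 = 61.6207


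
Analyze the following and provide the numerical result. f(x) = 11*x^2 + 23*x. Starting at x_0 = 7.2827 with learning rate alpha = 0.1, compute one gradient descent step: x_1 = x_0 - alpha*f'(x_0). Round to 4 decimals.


We compute the gradient at x_0 and apply the update.
f'(x) = 22*x + 23
f'(7.2827) = 22*7.2827 + 23 = 183.2194
x_1 = 7.2827 - 0.1*183.2194 = -11.0392


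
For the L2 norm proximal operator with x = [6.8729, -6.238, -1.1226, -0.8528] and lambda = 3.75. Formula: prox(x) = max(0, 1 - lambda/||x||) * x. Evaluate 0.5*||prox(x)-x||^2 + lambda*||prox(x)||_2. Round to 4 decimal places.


Step 1: Compute ||x||.
||x|| = 9.3881
Step 2: Compute scaling factor.
scale = max(0, 1 - 3.75/9.3881) = 0.6006
Step 3: prox(x) = [4.1276, -3.7463, -0.6742, -0.5122]
||prox(x)|| = 5.6381
Step 4: Proximal objective.
0.5*||prox-x||^2 = 7.0313
lambda*||prox|| = 21.1429
Total = 28.1742


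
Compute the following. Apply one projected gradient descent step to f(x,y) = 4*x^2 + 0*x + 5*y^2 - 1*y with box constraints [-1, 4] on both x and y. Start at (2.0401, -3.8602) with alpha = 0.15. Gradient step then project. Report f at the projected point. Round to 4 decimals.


Step 1: Compute gradient at (2.0401, -3.8602).
grad_x = 2*4*2.0401 + 0 = 16.3208
grad_y = 2*5*-3.8602 - 1 = -39.602
Step 2: Gradient step.
x_raw = 2.0401 - 0.15*16.3208 = -0.408
y_raw = -3.8602 - 0.15*-39.602 = 2.0801
Step 3: Project onto [-1, 4].
x_proj = clip(-0.408) = -0.408
y_proj = clip(2.0801) = 2.0801
Step 4: Evaluate f.
f(-0.408, 2.0801) = 20.2199


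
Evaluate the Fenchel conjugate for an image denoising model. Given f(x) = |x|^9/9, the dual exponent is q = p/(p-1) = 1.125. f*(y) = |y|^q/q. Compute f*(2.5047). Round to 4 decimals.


The conjugate exponent q satisfies 1/p + 1/q = 1.
p = 9, so q = 9/(9 - 1) = 1.125
|y|^q = 2.5047^1.125 = 2.8093
f*(2.5047) = 2.8093 / 1.125 = 2.4972


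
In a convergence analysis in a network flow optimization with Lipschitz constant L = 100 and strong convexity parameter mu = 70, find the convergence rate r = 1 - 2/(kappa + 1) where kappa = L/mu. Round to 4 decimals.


Step 1: Compute the condition number.
kappa = L/mu = 100/70 = 1.4286
Step 2: Compute the convergence rate.
r = 1 - 2/(kappa + 1) = 1 - 2*mu/(L + mu) = (L - mu)/(L + mu) = 30/170 = 0.1765


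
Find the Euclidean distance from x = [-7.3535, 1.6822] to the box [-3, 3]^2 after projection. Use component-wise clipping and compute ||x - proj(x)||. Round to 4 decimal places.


Project each component onto [-3, 3].
clip(-7.3535) = -3.0, clip(1.6822) = 1.6822
Projection = [-3.0, 1.6822]
Squared diffs: [18.953, 0.0]
Distance = sqrt(18.953) = 4.3535


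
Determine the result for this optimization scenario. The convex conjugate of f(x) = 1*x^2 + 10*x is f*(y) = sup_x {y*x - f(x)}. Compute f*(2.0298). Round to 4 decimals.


f*(y) = sup_x {y*x - a*x^2 - b*x} = sup_x {(y-b)*x - a*x^2}
FOC: (y - b) - 2a*x = 0 => x* = (y - b)/(2a)
x* = (2.0298 - 10)/(2*1) = -3.9851
f*(2.0298) = (y-b)^2/(4a) = (2.0298 - 10)^2/(4*1)
= 63.5241/4 = 15.881


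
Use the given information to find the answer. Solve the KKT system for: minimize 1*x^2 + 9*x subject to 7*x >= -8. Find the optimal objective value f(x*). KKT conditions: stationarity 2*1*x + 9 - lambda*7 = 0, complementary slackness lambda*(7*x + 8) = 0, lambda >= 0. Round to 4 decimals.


Step 1: Try lambda = 0 (constraint inactive).
x_unc = -9/(2*1) = -4.5
Check: 7*-4.5 = -31.5 < -8 -- violated!
Step 2: Constraint must be active: 7*x = -8
x* = -8/7 = -1.1429 (rounded; the exact value -8/7 is used below)
lambda = (2*1*(-8/7) + 9)/7 = 0.9592
Step 3: Compute optimal value.
f(x*) = 1*(-8/7)^2 + 9*(-8/7) = -8.9796


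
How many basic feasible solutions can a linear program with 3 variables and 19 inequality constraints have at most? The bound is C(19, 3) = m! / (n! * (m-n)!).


Each vertex corresponds to some choice of n active constraints out of m, so the number of vertices is at most C(m, n) = m! / (n!(m-n)!).
m = 19, n = 3
Numerator: 19 * 18 * 17
Denominator: 3! = 6
C(19, 3) = 969


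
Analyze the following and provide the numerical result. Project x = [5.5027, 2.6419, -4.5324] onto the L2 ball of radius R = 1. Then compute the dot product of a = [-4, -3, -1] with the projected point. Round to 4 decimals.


Step 1: Compute ||x|| (intermediates to 6 decimals).
||x|| = sqrt(5.5027^2 + 2.6419^2 + (-4.5324)^2) = 7.602762
Step 2: Project.
Since ||x|| > R, scale = R/||x|| = 1/7.602762 = 0.131531, proj(x) = scale * x
proj(x) = [0.723776, 0.347492, -0.596151]
Step 3: Dot product.
a^T * proj(x) = -4*0.723776 - 3*0.347492 - 1*(-0.596151) = -3.3414


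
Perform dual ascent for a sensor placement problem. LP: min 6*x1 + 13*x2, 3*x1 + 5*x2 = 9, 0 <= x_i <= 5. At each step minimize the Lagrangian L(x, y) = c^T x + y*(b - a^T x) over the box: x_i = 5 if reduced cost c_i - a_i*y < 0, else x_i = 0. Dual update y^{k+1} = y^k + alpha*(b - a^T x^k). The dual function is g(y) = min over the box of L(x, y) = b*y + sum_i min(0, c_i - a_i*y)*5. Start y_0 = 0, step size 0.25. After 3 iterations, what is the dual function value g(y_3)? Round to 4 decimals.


Dual ascent for LP: min 6*x1 + 13*x2, 3*x1 + 5*x2 = 9, 0 <= x_i <= 5
Step 1: y^k = 0.0, reduced costs: (6.0, 13.0)
  x^k = (0.0, 0.0), subgradient = b - a^T x = 9.0
  y^{k+1} = 0.0 + 0.25*9.0 = 2.25
Step 2: y^k = 2.25, reduced costs: (-0.75, 1.75)
  x^k = (5.0, 0.0), subgradient = b - a^T x = -6.0
  y^{k+1} = 2.25 + 0.25*-6.0 = 0.75
Step 3: y^k = 0.75, reduced costs: (3.75, 9.25)
  x^k = (0.0, 0.0), subgradient = b - a^T x = 9.0
  y^{k+1} = 0.75 + 0.25*9.0 = 3.0
Dual objective at y_3 = 3.0: reduced costs (-3.0, -2.0), box minimizer x = (5.0, 5.0)
g(y_3) = b*y + (c1 - a1*y)*x1 + (c2 - a2*y)*x2 = 9*3.0 + (-3.0)*5.0 + (-2.0)*5.0 = 27.0 - 15.0 - 10.0 = 2.0


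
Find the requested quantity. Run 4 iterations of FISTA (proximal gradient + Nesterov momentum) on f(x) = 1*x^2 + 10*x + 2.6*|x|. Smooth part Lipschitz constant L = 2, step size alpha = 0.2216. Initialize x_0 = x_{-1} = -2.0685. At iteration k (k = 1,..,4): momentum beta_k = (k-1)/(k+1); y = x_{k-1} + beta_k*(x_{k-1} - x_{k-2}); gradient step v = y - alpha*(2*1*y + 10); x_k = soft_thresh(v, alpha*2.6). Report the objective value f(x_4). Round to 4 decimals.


FISTA on f(x) = 1*x^2 + 10*x + 2.6*|x|
L = 2, alpha = 0.2216
Iteration 1: beta = 0.0, y = -2.0685 + 0.0*(-2.0685 + 2.0685) = -2.0685
  grad(y) = 5.863, v = y - alpha*grad = -3.3677
  prox(v) = soft_thresh(-3.3677, 0.5762) = -2.7916
Iteration 2: beta = 0.3333, y = -2.7916 + 0.3333*(-2.7916 + 2.0685) = -3.0326
  grad(y) = 3.9348, v = y - alpha*grad = -3.9046
  prox(v) = soft_thresh(-3.9046, 0.5762) = -3.3284
Iteration 3: beta = 0.5, y = -3.3284 + 0.5*(-3.3284 + 2.7916) = -3.5968
  grad(y) = 2.8064, v = y - alpha*grad = -4.2187
  prox(v) = soft_thresh(-4.2187, 0.5762) = -3.6425
Iteration 4: beta = 0.6, y = -3.6425 + 0.6*(-3.6425 + 3.3284) = -3.831
  grad(y) = 2.3379, v = y - alpha*grad = -4.3491
  prox(v) = soft_thresh(-4.3491, 0.5762) = -3.773
f(x_4) = 1*(-3.773)^2 + 10*(-3.773) + 2.6*|-3.773| = -13.6847


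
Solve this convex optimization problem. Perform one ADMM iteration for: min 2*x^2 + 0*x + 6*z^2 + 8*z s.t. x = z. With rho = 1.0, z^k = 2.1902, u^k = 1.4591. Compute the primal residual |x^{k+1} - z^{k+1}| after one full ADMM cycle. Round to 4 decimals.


ADMM iteration with rho = 1.0, z^k = 2.1902, u^k = 1.4591
Step 1: x-update.
Minimize 2*x^2 + 0*x + (1.0/2)*(x - 2.1902 + 1.4591)^2
FOC: (2*2 + 1.0)*x = 0 + 1.0*(2.1902 - 1.4591)
x^{k+1} = 0.1462
Step 2: z-update.
Minimize 6*z^2 + 8*z + (1.0/2)*(0.1462 - z + 1.4591)^2
FOC: (2*6 + 1.0)*z = -8 + 1.0*(0.1462 + 1.4591)
z^{k+1} = -0.4919
Step 3: u-update.
u^{k+1} = 1.4591 + 0.1462 + 0.4919 = 2.0972
Step 4: Primal residual = |0.1462 + 0.4919| = 0.6381


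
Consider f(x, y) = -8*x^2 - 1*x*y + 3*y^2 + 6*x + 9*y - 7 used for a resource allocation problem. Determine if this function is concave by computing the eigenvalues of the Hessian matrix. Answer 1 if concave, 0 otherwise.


The Hessian of f(x,y) = -8*x^2 - 1*x*y + 3*y^2 + 6*x + 9*y - 7 is:
H = [[-16, -1], [-1, 6]]
Trace = -16 + 6 = -10
Determinant = -16*6 - (-1)^2 = -97
Discriminant = (-10)^2 - 4*-97 = 488.0
Eigenvalues: lambda_1 = -16.0454, lambda_2 = 6.0454
The function is not concave.

0


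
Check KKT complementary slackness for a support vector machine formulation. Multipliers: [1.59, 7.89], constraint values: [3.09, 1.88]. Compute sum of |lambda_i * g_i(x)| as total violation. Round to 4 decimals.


KKT complementary slackness check:
lambda_1 * g_1 = 1.59 * 3.09 = 4.9131
lambda_2 * g_2 = 7.89 * 1.88 = 14.8332
Total violation = 4.9131 + 14.8332 = 19.7463


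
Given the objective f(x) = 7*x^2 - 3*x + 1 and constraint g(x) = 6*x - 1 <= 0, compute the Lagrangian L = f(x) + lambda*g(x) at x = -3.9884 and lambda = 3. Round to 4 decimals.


Step 1: Evaluate f(x).
f(-3.9884) = 7*(-3.9884)^2 - 3*(-3.9884) + 1 = 124.3165
Step 2: Evaluate g(x).
g(-3.9884) = 6*-3.9884 - 1 = -24.9304
Step 3: Compute Lagrangian.
L = 124.3165 + 3*-24.9304 = 49.5253


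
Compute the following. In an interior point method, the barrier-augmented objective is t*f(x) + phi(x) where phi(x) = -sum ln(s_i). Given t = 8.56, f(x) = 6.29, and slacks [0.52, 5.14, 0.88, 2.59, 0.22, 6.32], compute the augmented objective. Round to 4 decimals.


Step 1: Compute log-barrier.
ln values: [-0.6539, 1.6371, -0.1278, 0.9517, -1.5141, 1.8437]
phi = -(-0.6539 + 1.6371 - 0.1278 + 0.9517 - 1.5141 + 1.8437) = -2.1365
Step 2: Compute augmented objective.
t*f(x) = 8.56*6.29 = 53.8424
Total = 53.8424 - 2.1365 = 51.7059


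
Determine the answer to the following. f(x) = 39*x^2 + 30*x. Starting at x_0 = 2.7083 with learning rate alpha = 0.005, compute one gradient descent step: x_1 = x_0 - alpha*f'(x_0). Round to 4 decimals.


We compute the gradient at x_0 and apply the update.
f'(x) = 78*x + 30
f'(2.7083) = 78*2.7083 + 30 = 241.2474
x_1 = 2.7083 - 0.005*241.2474 = 1.5021


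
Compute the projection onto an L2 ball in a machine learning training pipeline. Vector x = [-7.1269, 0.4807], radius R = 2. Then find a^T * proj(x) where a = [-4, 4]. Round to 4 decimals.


Step 1: Compute ||x|| (intermediates to 6 decimals).
||x|| = sqrt((-7.1269)^2 + 0.4807^2) = 7.143093
Step 2: Project.
Since ||x|| > R, scale = R/||x|| = 2/7.143093 = 0.279991, proj(x) = scale * x
proj(x) = [-1.995468, 0.134592]
Step 3: Dot product.
a^T * proj(x) = -4*(-1.995468) + 4*0.134592 = 8.5202


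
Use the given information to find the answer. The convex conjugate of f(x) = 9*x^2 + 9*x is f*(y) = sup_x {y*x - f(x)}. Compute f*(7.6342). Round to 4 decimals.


f*(y) = sup_x {y*x - a*x^2 - b*x} = sup_x {(y-b)*x - a*x^2}
FOC: (y - b) - 2a*x = 0 => x* = (y - b)/(2a)
x* = (7.6342 - 9)/(2*9) = -0.0759
f*(7.6342) = (y-b)^2/(4a) = (7.6342 - 9)^2/(4*9)
= 1.8654/36 = 0.0518


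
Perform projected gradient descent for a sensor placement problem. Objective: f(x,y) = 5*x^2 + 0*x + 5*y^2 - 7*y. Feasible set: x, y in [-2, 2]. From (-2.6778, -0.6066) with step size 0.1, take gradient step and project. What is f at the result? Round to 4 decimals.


Step 1: Compute gradient at (-2.6778, -0.6066).
grad_x = 2*5*-2.6778 + 0 = -26.778
grad_y = 2*5*-0.6066 - 7 = -13.066
Step 2: Gradient step.
x_raw = -2.6778 - 0.1*-26.778 = 0.0
y_raw = -0.6066 - 0.1*-13.066 = 0.7
Step 3: Project onto [-2, 2].
x_proj = clip(0.0) = 0.0
y_proj = clip(0.7) = 0.7
Step 4: Evaluate f.
f(0.0, 0.7) = -2.45


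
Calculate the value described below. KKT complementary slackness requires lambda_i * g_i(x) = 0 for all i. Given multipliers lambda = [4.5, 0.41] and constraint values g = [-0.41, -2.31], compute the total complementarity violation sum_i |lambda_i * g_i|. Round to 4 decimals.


KKT complementary slackness check:
lambda_1 * g_1 = 4.5 * -0.41 = -1.845
lambda_2 * g_2 = 0.41 * -2.31 = -0.9471
Total violation = 1.845 + 0.9471 = 2.7921


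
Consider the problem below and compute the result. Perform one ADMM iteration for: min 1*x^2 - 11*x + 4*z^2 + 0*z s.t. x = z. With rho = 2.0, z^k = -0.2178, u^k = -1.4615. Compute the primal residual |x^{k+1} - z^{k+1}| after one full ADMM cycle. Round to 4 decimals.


ADMM iteration with rho = 2.0, z^k = -0.2178, u^k = -1.4615
Step 1: x-update.
Minimize 1*x^2 - 11*x + (2.0/2)*(x + 0.2178 - 1.4615)^2
FOC: (2*1 + 2.0)*x = 11 + 2.0*(-0.2178 + 1.4615)
x^{k+1} = 3.3719
Step 2: z-update.
Minimize 4*z^2 + 0*z + (2.0/2)*(3.3719 - z - 1.4615)^2
FOC: (2*4 + 2.0)*z = 0 + 2.0*(3.3719 - 1.4615)
z^{k+1} = 0.3821
Step 3: u-update.
u^{k+1} = -1.4615 + 3.3719 - 0.3821 = 1.5283
Step 4: Primal residual = |3.3719 - 0.3821| = 2.9898


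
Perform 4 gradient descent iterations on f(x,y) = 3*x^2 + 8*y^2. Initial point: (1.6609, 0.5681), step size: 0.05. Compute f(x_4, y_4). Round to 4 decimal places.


Gradient descent on f(x,y) = 3*x^2 + 8*y^2.
Starting point: (1.6609, 0.5681), alpha = 0.05
Step 1: grad_x = 2*3*1.6609 = 9.9654, grad_y = 2*8*0.5681 = 9.0896
  x_1 = 1.6609 - 0.05*9.9654 = 1.1626
  y_1 = 0.5681 - 0.05*9.0896 = 0.1136
Step 2: grad_x = 2*3*1.1626 = 6.9758, grad_y = 2*8*0.1136 = 1.8179
  x_2 = 1.1626 - 0.05*6.9758 = 0.8138
  y_2 = 0.1136 - 0.05*1.8179 = 0.0227
Step 3: grad_x = 2*3*0.8138 = 4.883, grad_y = 2*8*0.0227 = 0.3636
  x_3 = 0.8138 - 0.05*4.883 = 0.5697
  y_3 = 0.0227 - 0.05*0.3636 = 0.0045
Step 4: grad_x = 2*3*0.5697 = 3.4181, grad_y = 2*8*0.0045 = 0.0727
  x_4 = 0.5697 - 0.05*3.4181 = 0.3988
  y_4 = 0.0045 - 0.05*0.0727 = 0.0009
f(0.3988, 0.0009) = 3*0.3988^2 + 8*0.0009^2 = 0.4771


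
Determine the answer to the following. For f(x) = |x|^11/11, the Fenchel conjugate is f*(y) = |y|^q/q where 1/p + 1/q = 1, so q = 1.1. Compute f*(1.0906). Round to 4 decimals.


The conjugate exponent q satisfies 1/p + 1/q = 1.
p = 11, so q = 11/(11 - 1) = 1.1
|y|^q = 1.0906^1.1 = 1.1001
f*(1.0906) = 1.1001 / 1.1 = 1.0001


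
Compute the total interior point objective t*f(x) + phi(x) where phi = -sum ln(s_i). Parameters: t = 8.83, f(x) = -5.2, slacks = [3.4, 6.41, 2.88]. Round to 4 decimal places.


Step 1: Compute log-barrier.
ln values: [1.2238, 1.8579, 1.0578]
phi = -(1.2238 + 1.8579 + 1.0578) = -4.1394
Step 2: Compute augmented objective.
t*f(x) = 8.83*-5.2 = -45.916
Total = -45.916 - 4.1394 = -50.0554


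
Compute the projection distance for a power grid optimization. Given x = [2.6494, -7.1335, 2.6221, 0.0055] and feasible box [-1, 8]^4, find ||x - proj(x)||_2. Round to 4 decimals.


Project each component onto [-1, 8].
clip(2.6494) = 2.6494, clip(-7.1335) = -1.0, clip(2.6221) = 2.6221, clip(0.0055) = 0.0055
Projection = [2.6494, -1.0, 2.6221, 0.0055]
Squared diffs: [0.0, 37.6198, 0.0, 0.0]
Distance = sqrt(37.6198) = 6.1335


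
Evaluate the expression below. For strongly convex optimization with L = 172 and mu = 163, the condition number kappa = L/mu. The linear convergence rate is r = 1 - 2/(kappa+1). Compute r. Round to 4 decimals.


Step 1: Compute the condition number.
kappa = L/mu = 172/163 = 1.0552
Step 2: Compute the convergence rate.
r = 1 - 2/(kappa + 1) = 1 - 2*mu/(L + mu) = (L - mu)/(L + mu) = 9/335 = 0.0269


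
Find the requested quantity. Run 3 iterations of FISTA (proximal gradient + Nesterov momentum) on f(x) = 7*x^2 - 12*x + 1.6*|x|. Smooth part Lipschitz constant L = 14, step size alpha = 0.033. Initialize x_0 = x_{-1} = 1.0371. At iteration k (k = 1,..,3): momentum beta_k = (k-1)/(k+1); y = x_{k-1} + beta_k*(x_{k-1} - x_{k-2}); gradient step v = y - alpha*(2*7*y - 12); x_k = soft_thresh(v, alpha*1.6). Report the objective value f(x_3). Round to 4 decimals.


FISTA on f(x) = 7*x^2 - 12*x + 1.6*|x|
L = 14, alpha = 0.033
Iteration 1: beta = 0.0, y = 1.0371 + 0.0*(1.0371 - 1.0371) = 1.0371
  grad(y) = 2.5194, v = y - alpha*grad = 0.954
  prox(v) = soft_thresh(0.954, 0.0528) = 0.9012
Iteration 2: beta = 0.3333, y = 0.9012 + 0.3333*(0.9012 - 1.0371) = 0.8558
  grad(y) = -0.0182, v = y - alpha*grad = 0.8564
  prox(v) = soft_thresh(0.8564, 0.0528) = 0.8036
Iteration 3: beta = 0.5, y = 0.8036 + 0.5*(0.8036 - 0.9012) = 0.7549
  grad(y) = -1.4316, v = y - alpha*grad = 0.8021
  prox(v) = soft_thresh(0.8021, 0.0528) = 0.7493
f(x_3) = 7*0.7493^2 - 12*0.7493 + 1.6*|0.7493| = -3.8626


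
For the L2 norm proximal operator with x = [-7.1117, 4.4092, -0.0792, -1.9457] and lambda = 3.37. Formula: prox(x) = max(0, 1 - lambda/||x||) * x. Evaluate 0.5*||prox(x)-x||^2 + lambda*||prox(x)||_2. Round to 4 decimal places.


Step 1: Compute ||x||.
||x|| = 8.5912
Step 2: Compute scaling factor.
scale = max(0, 1 - 3.37/8.5912) = 0.6077
Step 3: prox(x) = [-4.3221, 2.6796, -0.0481, -1.1825]
||prox(x)|| = 5.2212
Step 4: Proximal objective.
0.5*||prox-x||^2 = 5.6785
lambda*||prox|| = 17.5954
Total = 23.274


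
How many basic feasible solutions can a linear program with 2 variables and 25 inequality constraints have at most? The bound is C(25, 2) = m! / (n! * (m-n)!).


Each vertex corresponds to some choice of n active constraints out of m, so the number of vertices is at most C(m, n) = m! / (n!(m-n)!).
m = 25, n = 2
Numerator: 25 * 24
Denominator: 2! = 2
C(25, 2) = 300


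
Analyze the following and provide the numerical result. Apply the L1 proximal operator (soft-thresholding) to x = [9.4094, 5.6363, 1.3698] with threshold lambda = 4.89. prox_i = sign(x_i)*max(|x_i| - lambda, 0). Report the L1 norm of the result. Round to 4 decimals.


Soft-thresholding with lambda = 4.89:
prox(9.4094) = sign(9.4094)*max(|9.4094| - 4.89, 0) = 4.5194
prox(5.6363) = sign(5.6363)*max(|5.6363| - 4.89, 0) = 0.7463
prox(1.3698) = sign(1.3698)*max(|1.3698| - 4.89, 0) = 0.0
prox(x) = [4.5194, 0.7463, 0.0]
||prox(x)||_1 = 4.5194 + 0.7463 + 0.0 = 5.2657


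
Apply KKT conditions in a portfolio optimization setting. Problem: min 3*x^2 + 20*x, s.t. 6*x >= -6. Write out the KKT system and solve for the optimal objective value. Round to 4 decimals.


Step 1: Try lambda = 0 (constraint inactive).
x_unc = -20/(2*3) = -3.3333
Check: 6*-3.3333 = -19.9998 < -6 -- violated!
Step 2: Constraint must be active: 6*x = -6
x* = -6/6 = -1.0
lambda = (2*3*(-1.0) + 20)/6 = 2.3333
Step 3: Compute optimal value.
f(x*) = 3*(-1.0)^2 + 20*(-1.0) = -17.0


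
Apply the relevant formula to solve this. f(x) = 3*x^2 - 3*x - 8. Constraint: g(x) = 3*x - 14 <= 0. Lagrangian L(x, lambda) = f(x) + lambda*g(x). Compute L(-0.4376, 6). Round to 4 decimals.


Step 1: Evaluate f(x).
f(-0.4376) = 3*(-0.4376)^2 - 3*(-0.4376) - 8 = -6.1127
Step 2: Evaluate g(x).
g(-0.4376) = 3*-0.4376 - 14 = -15.3128
Step 3: Compute Lagrangian.
L = -6.1127 + 6*-15.3128 = -97.9895


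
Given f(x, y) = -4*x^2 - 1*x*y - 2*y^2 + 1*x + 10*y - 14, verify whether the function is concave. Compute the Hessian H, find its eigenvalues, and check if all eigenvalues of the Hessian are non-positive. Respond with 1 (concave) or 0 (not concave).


The Hessian of f(x,y) = -4*x^2 - 1*x*y - 2*y^2 + 1*x + 10*y - 14 is:
H = [[-8, -1], [-1, -4]]
Trace = -8 - 4 = -12
Determinant = -8*-4 - (-1)^2 = 31
Discriminant = (-12)^2 - 4*31 = 20.0
Eigenvalues: lambda_1 = -8.2361, lambda_2 = -3.7639
The function is concave.

1


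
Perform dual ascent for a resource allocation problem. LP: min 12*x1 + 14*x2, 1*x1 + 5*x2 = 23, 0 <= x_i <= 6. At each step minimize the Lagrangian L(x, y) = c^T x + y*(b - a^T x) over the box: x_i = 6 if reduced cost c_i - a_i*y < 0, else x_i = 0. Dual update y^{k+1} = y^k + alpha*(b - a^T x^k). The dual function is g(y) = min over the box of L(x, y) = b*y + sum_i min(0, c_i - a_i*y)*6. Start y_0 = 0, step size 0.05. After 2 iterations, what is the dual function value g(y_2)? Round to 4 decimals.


Dual ascent for LP: min 12*x1 + 14*x2, 1*x1 + 5*x2 = 23, 0 <= x_i <= 6
Step 1: y^k = 0.0, reduced costs: (12.0, 14.0)
  x^k = (0.0, 0.0), subgradient = b - a^T x = 23.0
  y^{k+1} = 0.0 + 0.05*23.0 = 1.15
Step 2: y^k = 1.15, reduced costs: (10.85, 8.25)
  x^k = (0.0, 0.0), subgradient = b - a^T x = 23.0
  y^{k+1} = 1.15 + 0.05*23.0 = 2.3
Dual objective at y_2 = 2.3: reduced costs (9.7, 2.5), box minimizer x = (0.0, 0.0)
g(y_2) = b*y + (c1 - a1*y)*x1 + (c2 - a2*y)*x2 = 23*2.3 + 9.7*0.0 + 2.5*0.0 = 52.9 + 0.0 + 0.0 = 52.9


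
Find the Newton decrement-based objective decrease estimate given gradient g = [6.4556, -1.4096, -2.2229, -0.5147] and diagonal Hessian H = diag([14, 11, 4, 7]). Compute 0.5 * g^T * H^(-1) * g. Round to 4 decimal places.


Step 1: H is diagonal, so H^(-1) * g = [0.4611, -0.1281, -0.5557, -0.0735].
Step 2: g^T H^(-1) g = sum_i g_i^2 / H_ii
  = (6.4556)^2/14 + (-1.4096)^2/11 + (-2.2229)^2/4 + (-0.5147)^2/7
  = 2.9768 + 0.1806 + 1.2353 + 0.0378 = 4.4306
Step 3: Objective decrease = 0.5 * g^T H^(-1) g = 2.2153


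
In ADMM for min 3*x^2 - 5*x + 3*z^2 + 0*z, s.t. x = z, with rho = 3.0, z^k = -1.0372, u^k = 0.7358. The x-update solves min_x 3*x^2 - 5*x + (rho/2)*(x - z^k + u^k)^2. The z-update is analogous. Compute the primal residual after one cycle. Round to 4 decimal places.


ADMM iteration with rho = 3.0, z^k = -1.0372, u^k = 0.7358
Step 1: x-update.
Minimize 3*x^2 - 5*x + (3.0/2)*(x + 1.0372 + 0.7358)^2
FOC: (2*3 + 3.0)*x = 5 + 3.0*(-1.0372 - 0.7358)
x^{k+1} = -0.0354
Step 2: z-update.
Minimize 3*z^2 + 0*z + (3.0/2)*(-0.0354 - z + 0.7358)^2
FOC: (2*3 + 3.0)*z = 0 + 3.0*(-0.0354 + 0.7358)
z^{k+1} = 0.2335
Step 3: u-update.
u^{k+1} = 0.7358 - 0.0354 - 0.2335 = 0.4669
Step 4: Primal residual = |-0.0354 - 0.2335| = 0.2689


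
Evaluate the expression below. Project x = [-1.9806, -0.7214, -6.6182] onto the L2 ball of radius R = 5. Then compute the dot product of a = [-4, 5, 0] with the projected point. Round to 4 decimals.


Step 1: Compute ||x|| (intermediates to 6 decimals).
||x|| = sqrt((-1.9806)^2 + (-0.7214)^2 + (-6.6182)^2) = 6.945773
Step 2: Project.
Since ||x|| > R, scale = R/||x|| = 5/6.945773 = 0.719862, proj(x) = scale * x
proj(x) = [-1.425759, -0.519308, -4.764191]
Step 3: Dot product.
a^T * proj(x) = -4*(-1.425759) + 5*(-0.519308) + 0*(-4.764191) = 3.1065


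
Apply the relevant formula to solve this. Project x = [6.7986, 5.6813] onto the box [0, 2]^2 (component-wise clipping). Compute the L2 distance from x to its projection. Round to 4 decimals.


Project each component onto [0, 2].
clip(6.7986) = 2.0, clip(5.6813) = 2.0
Projection = [2.0, 2.0]
Squared diffs: [23.0266, 13.552]
Distance = sqrt(36.5786) = 6.048


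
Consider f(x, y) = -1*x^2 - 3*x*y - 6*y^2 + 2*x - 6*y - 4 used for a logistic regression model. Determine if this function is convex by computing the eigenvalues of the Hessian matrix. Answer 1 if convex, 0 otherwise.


The Hessian of f(x,y) = -1*x^2 - 3*x*y - 6*y^2 + 2*x - 6*y - 4 is:
H = [[-2, -3], [-3, -12]]
Trace = -2 - 12 = -14
Determinant = -2*-12 - (-3)^2 = 15
Discriminant = (-14)^2 - 4*15 = 136.0
Eigenvalues: lambda_1 = -12.831, lambda_2 = -1.169
The function is not convex.

0


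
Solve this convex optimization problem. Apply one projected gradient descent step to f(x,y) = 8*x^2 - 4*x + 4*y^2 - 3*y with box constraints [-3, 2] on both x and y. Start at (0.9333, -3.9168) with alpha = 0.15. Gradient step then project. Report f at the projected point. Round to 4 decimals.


Step 1: Compute gradient at (0.9333, -3.9168).
grad_x = 2*8*0.9333 - 4 = 10.9328
grad_y = 2*4*-3.9168 - 3 = -34.3344
Step 2: Gradient step.
x_raw = 0.9333 - 0.15*10.9328 = -0.7066
y_raw = -3.9168 - 0.15*-34.3344 = 1.2334
Step 3: Project onto [-3, 2].
x_proj = clip(-0.7066) = -0.7066
y_proj = clip(1.2334) = 1.2334
Step 4: Evaluate f.
f(-0.7066, 1.2334) = 9.2056
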